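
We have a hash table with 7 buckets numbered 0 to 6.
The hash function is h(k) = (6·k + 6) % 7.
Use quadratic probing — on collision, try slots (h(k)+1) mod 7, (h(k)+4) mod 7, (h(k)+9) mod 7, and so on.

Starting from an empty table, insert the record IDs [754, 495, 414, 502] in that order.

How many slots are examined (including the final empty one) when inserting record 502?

754 hashes to 1; slot 1 is free → place at 1.
495 hashes to 1; 1 taken → place at 2.
414 hashes to 5; slot 5 is free → place at 5.
502 hashes to 1; 1,2,5 taken → place at 3.
Table: [_, 754, 495, 502, _, 414, _]

4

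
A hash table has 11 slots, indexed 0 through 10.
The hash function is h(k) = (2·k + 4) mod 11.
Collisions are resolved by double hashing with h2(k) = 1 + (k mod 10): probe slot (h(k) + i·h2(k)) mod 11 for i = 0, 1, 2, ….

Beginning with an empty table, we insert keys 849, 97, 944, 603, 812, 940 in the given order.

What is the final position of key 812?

Insert 849: h=8, slot 8 empty => index 8.
Insert 97: h=0, slot 0 empty => index 0.
Insert 944: h=0, h2=5, slot 0 occupied => index 5.
Insert 603: h=0, h2=4, slot 0 occupied => index 4.
Insert 812: h=0, h2=3, slot 0 occupied => index 3.
Insert 940: h=3, h2=1, slots 3,4,5 occupied => index 6.
Table: [97, ., ., 812, 603, 944, 940, ., 849, ., .]

3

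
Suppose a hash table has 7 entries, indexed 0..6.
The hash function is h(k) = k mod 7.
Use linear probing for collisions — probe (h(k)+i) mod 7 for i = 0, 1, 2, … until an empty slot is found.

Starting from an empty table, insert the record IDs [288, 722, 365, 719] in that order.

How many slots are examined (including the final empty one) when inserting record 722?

Insert 288: h=1, slot 1 empty → index 1.
Insert 722: h=1, slot 1 occupied → index 2.
Insert 365: h=1, slots 1,2 occupied → index 3.
Insert 719: h=5, slot 5 empty → index 5.
Table: [—, 288, 722, 365, —, 719, —]

2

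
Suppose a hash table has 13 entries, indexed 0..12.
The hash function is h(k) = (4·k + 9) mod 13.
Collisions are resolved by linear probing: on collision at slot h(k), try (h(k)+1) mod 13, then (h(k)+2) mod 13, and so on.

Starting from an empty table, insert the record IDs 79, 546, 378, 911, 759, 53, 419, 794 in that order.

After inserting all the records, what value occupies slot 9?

79 hashes to 0; slot 0 is free → place at 0.
546 hashes to 9; slot 9 is free → place at 9.
378 hashes to 0; 0 taken → place at 1.
911 hashes to 0; 0,1 taken → place at 2.
759 hashes to 3; slot 3 is free → place at 3.
53 hashes to 0; 0,1,2,3 taken → place at 4.
419 hashes to 8; slot 8 is free → place at 8.
794 hashes to 0; 0,1,2,3,4 taken → place at 5.
Table: [79, 378, 911, 759, 53, 794, -, -, 419, 546, -, -, -]

546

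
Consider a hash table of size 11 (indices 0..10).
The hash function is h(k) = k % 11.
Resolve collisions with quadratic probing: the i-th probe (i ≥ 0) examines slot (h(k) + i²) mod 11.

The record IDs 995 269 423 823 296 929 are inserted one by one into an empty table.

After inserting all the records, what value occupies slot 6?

269

995: h=5 => slot 5
269: h=5, probe 5,6 => slot 6
423: h=5, probe 5,6,9 => slot 9
823: h=9, probe 9,10 => slot 10
296: h=10, probe 10,0 => slot 0
929: h=5, probe 5,6,9,3 => slot 3
Table: [296, -, -, 929, -, 995, 269, -, -, 423, 823]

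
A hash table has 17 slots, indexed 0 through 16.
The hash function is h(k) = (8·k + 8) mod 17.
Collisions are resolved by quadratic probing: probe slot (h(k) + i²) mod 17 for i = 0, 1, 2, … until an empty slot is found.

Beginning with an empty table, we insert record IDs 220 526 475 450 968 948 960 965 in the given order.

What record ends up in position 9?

968

220: h=0 => slot 0
526: h=0, probe 0,1 => slot 1
475: h=0, probe 0,1,4 => slot 4
450: h=4, probe 4,5 => slot 5
968: h=0, probe 0,1,4,9 => slot 9
948: h=10 => slot 10
960: h=4, probe 4,5,8 => slot 8
965: h=10, probe 10,11 => slot 11
Table: [220, 526, -, -, 475, 450, -, -, 960, 968, 948, 965, -, -, -, -, -]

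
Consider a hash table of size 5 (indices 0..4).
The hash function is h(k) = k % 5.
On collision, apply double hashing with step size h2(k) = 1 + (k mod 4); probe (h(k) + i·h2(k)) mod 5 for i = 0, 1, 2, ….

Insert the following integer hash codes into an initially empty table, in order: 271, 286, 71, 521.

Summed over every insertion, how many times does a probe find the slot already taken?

3

271: h=1 → slot 1
286: h=1, h2=3, probe 1,4 → slot 4
71: h=1, h2=4, probe 1,0 → slot 0
521: h=1, h2=2, probe 1,3 → slot 3
Table: [71, 271, ., 521, 286]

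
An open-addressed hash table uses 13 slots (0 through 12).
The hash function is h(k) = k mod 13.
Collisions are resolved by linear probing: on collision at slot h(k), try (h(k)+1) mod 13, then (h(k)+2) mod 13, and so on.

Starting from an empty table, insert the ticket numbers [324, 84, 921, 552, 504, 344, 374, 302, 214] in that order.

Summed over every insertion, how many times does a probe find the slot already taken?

324 hashes to 12; slot 12 is free → place at 12.
84 hashes to 6; slot 6 is free → place at 6.
921 hashes to 11; slot 11 is free → place at 11.
552 hashes to 6; 6 taken → place at 7.
504 hashes to 10; slot 10 is free → place at 10.
344 hashes to 6; 6,7 taken → place at 8.
374 hashes to 10; 10,11,12 taken → place at 0.
302 hashes to 3; slot 3 is free → place at 3.
214 hashes to 6; 6,7,8 taken → place at 9.
Table: [374, —, —, 302, —, —, 84, 552, 344, 214, 504, 921, 324]

9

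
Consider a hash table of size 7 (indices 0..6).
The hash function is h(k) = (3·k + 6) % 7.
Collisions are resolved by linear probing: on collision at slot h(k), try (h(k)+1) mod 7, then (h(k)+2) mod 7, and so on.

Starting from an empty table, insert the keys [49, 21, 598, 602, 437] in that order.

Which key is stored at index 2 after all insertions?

602

49: h=6 → slot 6
21: h=6, probe 6,0 → slot 0
598: h=1 → slot 1
602: h=6, probe 6,0,1,2 → slot 2
437: h=1, probe 1,2,3 → slot 3
Table: [21, 598, 602, 437, —, —, 49]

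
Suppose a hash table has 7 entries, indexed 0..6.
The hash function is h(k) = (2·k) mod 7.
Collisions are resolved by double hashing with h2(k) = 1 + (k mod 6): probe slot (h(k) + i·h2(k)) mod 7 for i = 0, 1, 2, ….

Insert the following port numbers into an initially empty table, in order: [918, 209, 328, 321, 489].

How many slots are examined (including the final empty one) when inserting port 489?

918: h=2 -> slot 2
209: h=5 -> slot 5
328: h=5, h2=5, probe 5,3 -> slot 3
321: h=5, h2=4, probe 5,2,6 -> slot 6
489: h=5, h2=4, probe 5,2,6,3,0 -> slot 0
Table: [489, ∅, 918, 328, ∅, 209, 321]

5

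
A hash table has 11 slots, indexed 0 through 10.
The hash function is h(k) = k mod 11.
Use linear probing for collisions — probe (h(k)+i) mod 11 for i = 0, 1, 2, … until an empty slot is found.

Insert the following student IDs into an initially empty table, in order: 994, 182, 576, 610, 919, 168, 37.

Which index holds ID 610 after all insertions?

994: h=4 -> slot 4
182: h=6 -> slot 6
576: h=4, probe 4,5 -> slot 5
610: h=5, probe 5,6,7 -> slot 7
919: h=6, probe 6,7,8 -> slot 8
168: h=3 -> slot 3
37: h=4, probe 4,5,6,7,8,9 -> slot 9
Table: [—, —, —, 168, 994, 576, 182, 610, 919, 37, —]

7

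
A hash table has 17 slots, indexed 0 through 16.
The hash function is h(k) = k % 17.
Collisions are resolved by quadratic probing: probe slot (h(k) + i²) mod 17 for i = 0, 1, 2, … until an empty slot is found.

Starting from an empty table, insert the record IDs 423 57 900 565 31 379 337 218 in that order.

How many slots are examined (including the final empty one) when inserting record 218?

423 hashes to 15; slot 15 is free → place at 15.
57 hashes to 6; slot 6 is free → place at 6.
900 hashes to 16; slot 16 is free → place at 16.
565 hashes to 4; slot 4 is free → place at 4.
31 hashes to 14; slot 14 is free → place at 14.
379 hashes to 5; slot 5 is free → place at 5.
337 hashes to 14; 14,15 taken → place at 1.
218 hashes to 14; 14,15,1,6 taken → place at 13.
Table: [∅, 337, ∅, ∅, 565, 379, 57, ∅, ∅, ∅, ∅, ∅, ∅, 218, 31, 423, 900]

5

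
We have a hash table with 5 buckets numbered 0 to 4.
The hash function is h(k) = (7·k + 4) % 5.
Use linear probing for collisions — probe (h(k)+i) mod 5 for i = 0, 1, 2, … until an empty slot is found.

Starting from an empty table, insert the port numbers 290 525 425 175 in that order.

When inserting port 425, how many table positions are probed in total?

Insert 290: h=4, slot 4 empty => index 4.
Insert 525: h=4, slot 4 occupied => index 0.
Insert 425: h=4, slots 4,0 occupied => index 1.
Insert 175: h=4, slots 4,0,1 occupied => index 2.
Table: [525, 425, 175, _, 290]

3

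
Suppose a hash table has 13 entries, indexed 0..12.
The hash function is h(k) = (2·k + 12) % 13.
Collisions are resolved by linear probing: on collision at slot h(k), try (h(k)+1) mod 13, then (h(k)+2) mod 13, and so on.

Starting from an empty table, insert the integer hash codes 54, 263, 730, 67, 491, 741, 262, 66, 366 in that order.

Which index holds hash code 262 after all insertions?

8

Insert 54: h=3, slot 3 empty => index 3.
Insert 263: h=5, slot 5 empty => index 5.
Insert 730: h=3, slot 3 occupied => index 4.
Insert 67: h=3, slots 3,4,5 occupied => index 6.
Insert 491: h=6, slot 6 occupied => index 7.
Insert 741: h=12, slot 12 empty => index 12.
Insert 262: h=3, slots 3,4,5,6,7 occupied => index 8.
Insert 66: h=1, slot 1 empty => index 1.
Insert 366: h=3, slots 3,4,5,6,7,8 occupied => index 9.
Table: [∅, 66, ∅, 54, 730, 263, 67, 491, 262, 366, ∅, ∅, 741]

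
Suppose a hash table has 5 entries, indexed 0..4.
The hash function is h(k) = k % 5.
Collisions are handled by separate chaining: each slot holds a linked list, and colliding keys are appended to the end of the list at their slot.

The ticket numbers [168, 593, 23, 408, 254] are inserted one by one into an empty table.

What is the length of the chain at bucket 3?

4

Insert 168: h=3, bucket 3 empty → new chain.
Insert 593: h=3, bucket 3 nonempty → append to chain.
Insert 23: h=3, bucket 3 nonempty → append to chain.
Insert 408: h=3, bucket 3 nonempty → append to chain.
Insert 254: h=4, bucket 4 empty → new chain.
Final buckets:
0: -
1: -
2: -
3: 168 -> 593 -> 23 -> 408
4: 254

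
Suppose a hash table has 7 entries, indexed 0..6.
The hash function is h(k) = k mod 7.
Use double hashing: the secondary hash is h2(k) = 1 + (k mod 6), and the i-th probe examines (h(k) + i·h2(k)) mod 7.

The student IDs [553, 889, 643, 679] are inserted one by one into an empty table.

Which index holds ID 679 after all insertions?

553 hashes to 0; slot 0 is free => place at 0.
889 hashes to 0, h2=2; 0 taken => place at 2.
643 hashes to 6; slot 6 is free => place at 6.
679 hashes to 0, h2=2; 0,2 taken => place at 4.
Table: [553, —, 889, —, 679, —, 643]

4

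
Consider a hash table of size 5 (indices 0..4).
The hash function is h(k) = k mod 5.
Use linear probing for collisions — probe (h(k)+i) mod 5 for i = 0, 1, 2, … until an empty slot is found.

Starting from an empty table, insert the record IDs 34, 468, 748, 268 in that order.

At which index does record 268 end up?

1

34 hashes to 4; slot 4 is free => place at 4.
468 hashes to 3; slot 3 is free => place at 3.
748 hashes to 3; 3,4 taken => place at 0.
268 hashes to 3; 3,4,0 taken => place at 1.
Table: [748, 268, ∅, 468, 34]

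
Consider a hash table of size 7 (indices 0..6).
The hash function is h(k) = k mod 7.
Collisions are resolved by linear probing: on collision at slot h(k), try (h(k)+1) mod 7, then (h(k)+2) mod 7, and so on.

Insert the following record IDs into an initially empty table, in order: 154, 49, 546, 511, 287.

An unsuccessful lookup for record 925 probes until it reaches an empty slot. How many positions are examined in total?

5

154 hashes to 0; slot 0 is free => place at 0.
49 hashes to 0; 0 taken => place at 1.
546 hashes to 0; 0,1 taken => place at 2.
511 hashes to 0; 0,1,2 taken => place at 3.
287 hashes to 0; 0,1,2,3 taken => place at 4.
Table: [154, 49, 546, 511, 287, ∅, ∅]
Lookup 925: h=1, probe 1,2,3,4,5 → slot 5 empty, not found.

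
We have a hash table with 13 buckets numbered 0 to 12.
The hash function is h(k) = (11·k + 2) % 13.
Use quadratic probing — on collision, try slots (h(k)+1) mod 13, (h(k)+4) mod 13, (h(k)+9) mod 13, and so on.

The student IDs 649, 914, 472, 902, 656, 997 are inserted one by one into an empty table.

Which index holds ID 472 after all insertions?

8

Insert 649: h=4, slot 4 empty -> index 4.
Insert 914: h=7, slot 7 empty -> index 7.
Insert 472: h=7, slot 7 occupied -> index 8.
Insert 902: h=5, slot 5 empty -> index 5.
Insert 656: h=3, slot 3 empty -> index 3.
Insert 997: h=10, slot 10 empty -> index 10.
Table: [-, -, -, 656, 649, 902, -, 914, 472, -, 997, -, -]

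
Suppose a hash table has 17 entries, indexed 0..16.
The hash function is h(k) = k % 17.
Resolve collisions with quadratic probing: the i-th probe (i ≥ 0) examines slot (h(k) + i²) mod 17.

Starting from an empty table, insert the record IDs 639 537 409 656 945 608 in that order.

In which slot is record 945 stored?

2

Insert 639: h=10, slot 10 empty => index 10.
Insert 537: h=10, slot 10 occupied => index 11.
Insert 409: h=1, slot 1 empty => index 1.
Insert 656: h=10, slots 10,11 occupied => index 14.
Insert 945: h=10, slots 10,11,14 occupied => index 2.
Insert 608: h=13, slot 13 empty => index 13.
Table: [—, 409, 945, —, —, —, —, —, —, —, 639, 537, —, 608, 656, —, —]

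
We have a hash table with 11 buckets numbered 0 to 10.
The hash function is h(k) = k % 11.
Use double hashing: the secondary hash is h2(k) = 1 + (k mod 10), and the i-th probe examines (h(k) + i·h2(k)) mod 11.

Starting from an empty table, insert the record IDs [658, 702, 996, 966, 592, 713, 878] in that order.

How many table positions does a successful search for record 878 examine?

Insert 658: h=9, slot 9 empty -> index 9.
Insert 702: h=9, h2=3, slot 9 occupied -> index 1.
Insert 996: h=6, slot 6 empty -> index 6.
Insert 966: h=9, h2=7, slot 9 occupied -> index 5.
Insert 592: h=9, h2=3, slots 9,1 occupied -> index 4.
Insert 713: h=9, h2=4, slot 9 occupied -> index 2.
Insert 878: h=9, h2=9, slot 9 occupied -> index 7.
Table: [., 702, 713, ., 592, 966, 996, 878, ., 658, .]
Lookup 878: h=9, h2=9, probe 9,7 → found at 7.

2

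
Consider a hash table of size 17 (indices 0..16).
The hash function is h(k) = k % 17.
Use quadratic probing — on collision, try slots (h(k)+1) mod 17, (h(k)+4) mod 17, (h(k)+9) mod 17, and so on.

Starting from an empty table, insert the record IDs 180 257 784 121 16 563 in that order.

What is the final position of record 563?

180 hashes to 10; slot 10 is free → place at 10.
257 hashes to 2; slot 2 is free → place at 2.
784 hashes to 2; 2 taken → place at 3.
121 hashes to 2; 2,3 taken → place at 6.
16 hashes to 16; slot 16 is free → place at 16.
563 hashes to 2; 2,3,6 taken → place at 11.
Table: [∅, ∅, 257, 784, ∅, ∅, 121, ∅, ∅, ∅, 180, 563, ∅, ∅, ∅, ∅, 16]

11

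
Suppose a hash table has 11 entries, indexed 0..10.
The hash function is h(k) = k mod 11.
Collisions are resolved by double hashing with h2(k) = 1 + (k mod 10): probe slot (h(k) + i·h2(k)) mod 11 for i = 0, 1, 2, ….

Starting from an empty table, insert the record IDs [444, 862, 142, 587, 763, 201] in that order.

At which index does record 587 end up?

444 hashes to 4; slot 4 is free => place at 4.
862 hashes to 4, h2=3; 4 taken => place at 7.
142 hashes to 10; slot 10 is free => place at 10.
587 hashes to 4, h2=8; 4 taken => place at 1.
763 hashes to 4, h2=4; 4 taken => place at 8.
201 hashes to 3; slot 3 is free => place at 3.
Table: [_, 587, _, 201, 444, _, _, 862, 763, _, 142]

1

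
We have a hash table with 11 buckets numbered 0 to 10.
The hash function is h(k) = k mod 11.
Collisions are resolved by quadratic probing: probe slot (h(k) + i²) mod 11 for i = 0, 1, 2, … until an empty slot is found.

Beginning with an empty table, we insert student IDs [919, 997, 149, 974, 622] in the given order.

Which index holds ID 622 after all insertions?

0

Insert 919: h=6, slot 6 empty => index 6.
Insert 997: h=7, slot 7 empty => index 7.
Insert 149: h=6, slots 6,7 occupied => index 10.
Insert 974: h=6, slots 6,7,10 occupied => index 4.
Insert 622: h=6, slots 6,7,10,4 occupied => index 0.
Table: [622, ., ., ., 974, ., 919, 997, ., ., 149]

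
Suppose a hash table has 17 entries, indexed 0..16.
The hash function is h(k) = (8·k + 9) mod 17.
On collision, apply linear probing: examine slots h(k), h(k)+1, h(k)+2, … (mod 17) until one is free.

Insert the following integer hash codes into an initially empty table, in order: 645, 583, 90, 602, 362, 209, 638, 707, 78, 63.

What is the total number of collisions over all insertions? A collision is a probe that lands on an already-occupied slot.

8

645 hashes to 1; slot 1 is free → place at 1.
583 hashes to 15; slot 15 is free → place at 15.
90 hashes to 15; 15 taken → place at 16.
602 hashes to 14; slot 14 is free → place at 14.
362 hashes to 15; 15,16 taken → place at 0.
209 hashes to 15; 15,16,0,1 taken → place at 2.
638 hashes to 13; slot 13 is free → place at 13.
707 hashes to 4; slot 4 is free → place at 4.
78 hashes to 4; 4 taken → place at 5.
63 hashes to 3; slot 3 is free → place at 3.
Table: [362, 645, 209, 63, 707, 78, -, -, -, -, -, -, -, 638, 602, 583, 90]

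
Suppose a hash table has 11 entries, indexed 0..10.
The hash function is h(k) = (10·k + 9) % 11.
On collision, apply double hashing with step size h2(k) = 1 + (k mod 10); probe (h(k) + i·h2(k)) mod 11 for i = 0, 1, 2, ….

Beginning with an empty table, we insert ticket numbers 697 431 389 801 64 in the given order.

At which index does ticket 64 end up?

10

697: h=5 => slot 5
431: h=7 => slot 7
389: h=5, h2=10, probe 5,4 => slot 4
801: h=0 => slot 0
64: h=0, h2=5, probe 0,5,10 => slot 10
Table: [801, -, -, -, 389, 697, -, 431, -, -, 64]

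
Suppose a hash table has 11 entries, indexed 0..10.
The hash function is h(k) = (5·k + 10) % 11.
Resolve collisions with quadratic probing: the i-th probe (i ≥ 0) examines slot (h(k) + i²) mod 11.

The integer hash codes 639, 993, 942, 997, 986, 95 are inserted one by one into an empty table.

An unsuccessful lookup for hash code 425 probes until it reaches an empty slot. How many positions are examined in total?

639 hashes to 4; slot 4 is free -> place at 4.
993 hashes to 3; slot 3 is free -> place at 3.
942 hashes to 1; slot 1 is free -> place at 1.
997 hashes to 1; 1 taken -> place at 2.
986 hashes to 1; 1,2 taken -> place at 5.
95 hashes to 1; 1,2,5 taken -> place at 10.
Table: [∅, 942, 997, 993, 639, 986, ∅, ∅, ∅, ∅, 95]
Lookup 425: h=1, probe 1,2,5,10,6 → slot 6 empty, not found.

5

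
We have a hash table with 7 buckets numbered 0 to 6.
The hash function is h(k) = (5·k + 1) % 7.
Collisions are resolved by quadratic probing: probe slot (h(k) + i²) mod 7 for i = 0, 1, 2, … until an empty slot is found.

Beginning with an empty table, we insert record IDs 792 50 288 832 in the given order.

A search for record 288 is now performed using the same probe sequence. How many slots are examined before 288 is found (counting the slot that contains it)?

3

792: h=6 -> slot 6
50: h=6, probe 6,0 -> slot 0
288: h=6, probe 6,0,3 -> slot 3
832: h=3, probe 3,4 -> slot 4
Table: [50, —, —, 288, 832, —, 792]
Lookup 288: h=6, probe 6,0,3 → found at 3.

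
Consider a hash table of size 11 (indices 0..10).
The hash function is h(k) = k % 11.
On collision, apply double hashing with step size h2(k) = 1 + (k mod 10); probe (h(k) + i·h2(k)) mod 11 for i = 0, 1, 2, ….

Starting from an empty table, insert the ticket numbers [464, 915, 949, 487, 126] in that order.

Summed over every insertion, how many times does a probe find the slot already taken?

2

Insert 464: h=2, slot 2 empty -> index 2.
Insert 915: h=2, h2=6, slot 2 occupied -> index 8.
Insert 949: h=3, slot 3 empty -> index 3.
Insert 487: h=3, h2=8, slot 3 occupied -> index 0.
Insert 126: h=5, slot 5 empty -> index 5.
Table: [487, ., 464, 949, ., 126, ., ., 915, ., .]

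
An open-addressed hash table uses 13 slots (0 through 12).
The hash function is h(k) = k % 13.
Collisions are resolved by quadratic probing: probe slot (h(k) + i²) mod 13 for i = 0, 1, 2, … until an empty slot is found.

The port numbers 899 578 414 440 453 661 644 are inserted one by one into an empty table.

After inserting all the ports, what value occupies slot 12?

899 hashes to 2; slot 2 is free => place at 2.
578 hashes to 6; slot 6 is free => place at 6.
414 hashes to 11; slot 11 is free => place at 11.
440 hashes to 11; 11 taken => place at 12.
453 hashes to 11; 11,12,2 taken => place at 7.
661 hashes to 11; 11,12,2,7 taken => place at 1.
644 hashes to 7; 7 taken => place at 8.
Table: [∅, 661, 899, ∅, ∅, ∅, 578, 453, 644, ∅, ∅, 414, 440]

440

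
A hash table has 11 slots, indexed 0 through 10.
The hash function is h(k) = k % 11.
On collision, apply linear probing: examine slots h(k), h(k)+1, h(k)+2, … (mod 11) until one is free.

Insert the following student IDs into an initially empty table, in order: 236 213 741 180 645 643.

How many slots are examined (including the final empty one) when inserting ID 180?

236: h=5 => slot 5
213: h=4 => slot 4
741: h=4, probe 4,5,6 => slot 6
180: h=4, probe 4,5,6,7 => slot 7
645: h=7, probe 7,8 => slot 8
643: h=5, probe 5,6,7,8,9 => slot 9
Table: [., ., ., ., 213, 236, 741, 180, 645, 643, .]

4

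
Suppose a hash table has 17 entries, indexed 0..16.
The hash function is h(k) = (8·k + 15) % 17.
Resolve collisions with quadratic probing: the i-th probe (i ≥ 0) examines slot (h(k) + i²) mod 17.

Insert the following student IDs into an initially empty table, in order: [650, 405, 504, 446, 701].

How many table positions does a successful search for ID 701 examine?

3

650 hashes to 13; slot 13 is free -> place at 13.
405 hashes to 8; slot 8 is free -> place at 8.
504 hashes to 1; slot 1 is free -> place at 1.
446 hashes to 13; 13 taken -> place at 14.
701 hashes to 13; 13,14 taken -> place at 0.
Table: [701, 504, ., ., ., ., ., ., 405, ., ., ., ., 650, 446, ., .]
Lookup 701: h=13, probe 13,14,0 → found at 0.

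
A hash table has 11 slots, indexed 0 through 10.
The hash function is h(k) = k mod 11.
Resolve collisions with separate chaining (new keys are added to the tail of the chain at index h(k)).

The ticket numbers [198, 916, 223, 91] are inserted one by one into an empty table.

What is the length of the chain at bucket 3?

3

Insert 198: h=0, bucket 0 empty -> new chain.
Insert 916: h=3, bucket 3 empty -> new chain.
Insert 223: h=3, bucket 3 nonempty -> append to chain.
Insert 91: h=3, bucket 3 nonempty -> append to chain.
Final buckets:
0: 198
1: -
2: -
3: 916 -> 223 -> 91
4: -
5: -
6: -
7: -
8: -
9: -
10: -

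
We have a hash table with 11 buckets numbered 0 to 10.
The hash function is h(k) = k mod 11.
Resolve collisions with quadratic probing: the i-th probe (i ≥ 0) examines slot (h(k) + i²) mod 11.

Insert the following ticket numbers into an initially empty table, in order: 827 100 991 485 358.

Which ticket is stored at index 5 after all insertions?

Insert 827: h=2, slot 2 empty => index 2.
Insert 100: h=1, slot 1 empty => index 1.
Insert 991: h=1, slots 1,2 occupied => index 5.
Insert 485: h=1, slots 1,2,5 occupied => index 10.
Insert 358: h=6, slot 6 empty => index 6.
Table: [-, 100, 827, -, -, 991, 358, -, -, -, 485]

991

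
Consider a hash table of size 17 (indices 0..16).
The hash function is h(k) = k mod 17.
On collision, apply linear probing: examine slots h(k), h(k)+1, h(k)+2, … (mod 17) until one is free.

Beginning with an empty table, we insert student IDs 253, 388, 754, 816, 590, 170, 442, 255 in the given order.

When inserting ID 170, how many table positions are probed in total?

253 hashes to 15; slot 15 is free -> place at 15.
388 hashes to 14; slot 14 is free -> place at 14.
754 hashes to 6; slot 6 is free -> place at 6.
816 hashes to 0; slot 0 is free -> place at 0.
590 hashes to 12; slot 12 is free -> place at 12.
170 hashes to 0; 0 taken -> place at 1.
442 hashes to 0; 0,1 taken -> place at 2.
255 hashes to 0; 0,1,2 taken -> place at 3.
Table: [816, 170, 442, 255, —, —, 754, —, —, —, —, —, 590, —, 388, 253, —]

2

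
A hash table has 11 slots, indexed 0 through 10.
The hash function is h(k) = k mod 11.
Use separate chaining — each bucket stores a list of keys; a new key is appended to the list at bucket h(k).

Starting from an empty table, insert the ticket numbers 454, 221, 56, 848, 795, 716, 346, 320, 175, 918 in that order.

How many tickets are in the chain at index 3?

2

Insert 454: h=3, bucket 3 empty -> new chain.
Insert 221: h=1, bucket 1 empty -> new chain.
Insert 56: h=1, bucket 1 nonempty -> append to chain.
Insert 848: h=1, bucket 1 nonempty -> append to chain.
Insert 795: h=3, bucket 3 nonempty -> append to chain.
Insert 716: h=1, bucket 1 nonempty -> append to chain.
Insert 346: h=5, bucket 5 empty -> new chain.
Insert 320: h=1, bucket 1 nonempty -> append to chain.
Insert 175: h=10, bucket 10 empty -> new chain.
Insert 918: h=5, bucket 5 nonempty -> append to chain.
Final buckets:
0: .
1: 221 -> 56 -> 848 -> 716 -> 320
2: .
3: 454 -> 795
4: .
5: 346 -> 918
6: .
7: .
8: .
9: .
10: 175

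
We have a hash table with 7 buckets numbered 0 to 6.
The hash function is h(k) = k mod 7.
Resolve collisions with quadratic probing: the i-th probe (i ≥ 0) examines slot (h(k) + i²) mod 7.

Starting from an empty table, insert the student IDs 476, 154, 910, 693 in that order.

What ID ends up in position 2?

693

Insert 476: h=0, slot 0 empty → index 0.
Insert 154: h=0, slot 0 occupied → index 1.
Insert 910: h=0, slots 0,1 occupied → index 4.
Insert 693: h=0, slots 0,1,4 occupied → index 2.
Table: [476, 154, 693, _, 910, _, _]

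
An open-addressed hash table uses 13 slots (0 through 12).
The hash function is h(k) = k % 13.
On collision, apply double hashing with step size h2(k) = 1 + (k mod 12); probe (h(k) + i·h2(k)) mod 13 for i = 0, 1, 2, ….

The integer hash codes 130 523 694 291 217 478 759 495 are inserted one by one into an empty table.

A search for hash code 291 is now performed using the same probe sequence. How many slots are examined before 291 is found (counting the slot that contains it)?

130: h=0 -> slot 0
523: h=3 -> slot 3
694: h=5 -> slot 5
291: h=5, h2=4, probe 5,9 -> slot 9
217: h=9, h2=2, probe 9,11 -> slot 11
478: h=10 -> slot 10
759: h=5, h2=4, probe 5,9,0,4 -> slot 4
495: h=1 -> slot 1
Table: [130, 495, ., 523, 759, 694, ., ., ., 291, 478, 217, .]
Lookup 291: h=5, h2=4, probe 5,9 → found at 9.

2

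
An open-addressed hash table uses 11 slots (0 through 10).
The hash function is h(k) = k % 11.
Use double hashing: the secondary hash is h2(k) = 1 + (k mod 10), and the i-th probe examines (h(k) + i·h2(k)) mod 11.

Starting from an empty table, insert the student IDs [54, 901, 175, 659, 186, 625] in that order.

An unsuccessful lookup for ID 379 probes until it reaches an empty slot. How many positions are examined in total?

3

54 hashes to 10; slot 10 is free => place at 10.
901 hashes to 10, h2=2; 10 taken => place at 1.
175 hashes to 10, h2=6; 10 taken => place at 5.
659 hashes to 10, h2=10; 10 taken => place at 9.
186 hashes to 10, h2=7; 10 taken => place at 6.
625 hashes to 9, h2=6; 9 taken => place at 4.
Table: [., 901, ., ., 625, 175, 186, ., ., 659, 54]
Lookup 379: h=5, h2=10, probe 5,4,3 → slot 3 empty, not found.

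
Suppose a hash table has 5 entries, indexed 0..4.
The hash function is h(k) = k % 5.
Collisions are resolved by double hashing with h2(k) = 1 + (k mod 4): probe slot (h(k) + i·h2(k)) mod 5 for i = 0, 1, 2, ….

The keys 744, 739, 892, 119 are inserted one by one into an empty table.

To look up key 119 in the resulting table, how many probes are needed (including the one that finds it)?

Insert 744: h=4, slot 4 empty → index 4.
Insert 739: h=4, h2=4, slot 4 occupied → index 3.
Insert 892: h=2, slot 2 empty → index 2.
Insert 119: h=4, h2=4, slots 4,3,2 occupied → index 1.
Table: [—, 119, 892, 739, 744]
Lookup 119: h=4, h2=4, probe 4,3,2,1 → found at 1.

4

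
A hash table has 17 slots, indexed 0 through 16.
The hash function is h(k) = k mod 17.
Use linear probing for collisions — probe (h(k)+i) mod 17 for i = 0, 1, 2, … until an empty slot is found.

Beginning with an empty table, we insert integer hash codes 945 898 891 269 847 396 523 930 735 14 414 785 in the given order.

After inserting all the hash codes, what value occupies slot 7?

891

Insert 945: h=10, slot 10 empty => index 10.
Insert 898: h=14, slot 14 empty => index 14.
Insert 891: h=7, slot 7 empty => index 7.
Insert 269: h=14, slot 14 occupied => index 15.
Insert 847: h=14, slots 14,15 occupied => index 16.
Insert 396: h=5, slot 5 empty => index 5.
Insert 523: h=13, slot 13 empty => index 13.
Insert 930: h=12, slot 12 empty => index 12.
Insert 735: h=4, slot 4 empty => index 4.
Insert 14: h=14, slots 14,15,16 occupied => index 0.
Insert 414: h=6, slot 6 empty => index 6.
Insert 785: h=3, slot 3 empty => index 3.
Table: [14, ∅, ∅, 785, 735, 396, 414, 891, ∅, ∅, 945, ∅, 930, 523, 898, 269, 847]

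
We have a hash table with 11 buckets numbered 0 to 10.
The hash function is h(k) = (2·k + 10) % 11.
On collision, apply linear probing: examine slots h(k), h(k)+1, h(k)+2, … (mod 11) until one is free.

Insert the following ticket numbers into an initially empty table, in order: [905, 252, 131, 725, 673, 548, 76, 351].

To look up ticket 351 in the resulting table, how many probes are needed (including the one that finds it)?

Insert 905: h=5, slot 5 empty => index 5.
Insert 252: h=8, slot 8 empty => index 8.
Insert 131: h=8, slot 8 occupied => index 9.
Insert 725: h=8, slots 8,9 occupied => index 10.
Insert 673: h=3, slot 3 empty => index 3.
Insert 548: h=6, slot 6 empty => index 6.
Insert 76: h=8, slots 8,9,10 occupied => index 0.
Insert 351: h=8, slots 8,9,10,0 occupied => index 1.
Table: [76, 351, _, 673, _, 905, 548, _, 252, 131, 725]
Lookup 351: h=8, probe 8,9,10,0,1 → found at 1.

5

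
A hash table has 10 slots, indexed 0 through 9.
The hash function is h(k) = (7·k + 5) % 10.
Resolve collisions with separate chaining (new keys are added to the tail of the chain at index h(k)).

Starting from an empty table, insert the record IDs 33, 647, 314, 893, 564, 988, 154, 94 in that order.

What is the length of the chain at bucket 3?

4

33 → bucket 6
647 → bucket 4
314 → bucket 3
893 → bucket 6 (collision)
564 → bucket 3 (collision)
988 → bucket 1
154 → bucket 3 (collision)
94 → bucket 3 (collision)
Final buckets:
0: .
1: 988
2: .
3: 314 -> 564 -> 154 -> 94
4: 647
5: .
6: 33 -> 893
7: .
8: .
9: .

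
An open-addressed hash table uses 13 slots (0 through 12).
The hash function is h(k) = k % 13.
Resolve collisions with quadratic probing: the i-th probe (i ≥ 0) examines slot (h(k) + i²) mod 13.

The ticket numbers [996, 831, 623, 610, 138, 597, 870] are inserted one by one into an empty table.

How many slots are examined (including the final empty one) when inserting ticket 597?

5

996 hashes to 8; slot 8 is free → place at 8.
831 hashes to 12; slot 12 is free → place at 12.
623 hashes to 12; 12 taken → place at 0.
610 hashes to 12; 12,0 taken → place at 3.
138 hashes to 8; 8 taken → place at 9.
597 hashes to 12; 12,0,3,8 taken → place at 2.
870 hashes to 12; 12,0,3,8,2 taken → place at 11.
Table: [623, ., 597, 610, ., ., ., ., 996, 138, ., 870, 831]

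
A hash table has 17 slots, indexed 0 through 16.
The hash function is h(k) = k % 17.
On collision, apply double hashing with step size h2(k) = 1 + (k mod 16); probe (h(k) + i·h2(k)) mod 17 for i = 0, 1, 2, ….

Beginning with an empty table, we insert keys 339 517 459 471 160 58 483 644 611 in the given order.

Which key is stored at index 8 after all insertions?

339 hashes to 16; slot 16 is free → place at 16.
517 hashes to 7; slot 7 is free → place at 7.
459 hashes to 0; slot 0 is free → place at 0.
471 hashes to 12; slot 12 is free → place at 12.
160 hashes to 7, h2=1; 7 taken → place at 8.
58 hashes to 7, h2=11; 7 taken → place at 1.
483 hashes to 7, h2=4; 7 taken → place at 11.
644 hashes to 15; slot 15 is free → place at 15.
611 hashes to 16, h2=4; 16 taken → place at 3.
Table: [459, 58, _, 611, _, _, _, 517, 160, _, _, 483, 471, _, _, 644, 339]

160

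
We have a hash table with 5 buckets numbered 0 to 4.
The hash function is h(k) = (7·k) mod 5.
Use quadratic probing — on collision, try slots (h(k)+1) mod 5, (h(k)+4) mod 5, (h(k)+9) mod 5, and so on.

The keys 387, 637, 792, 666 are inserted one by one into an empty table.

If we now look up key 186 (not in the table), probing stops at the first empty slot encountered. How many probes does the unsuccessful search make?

Insert 387: h=4, slot 4 empty -> index 4.
Insert 637: h=4, slot 4 occupied -> index 0.
Insert 792: h=4, slots 4,0 occupied -> index 3.
Insert 666: h=2, slot 2 empty -> index 2.
Table: [637, _, 666, 792, 387]
Lookup 186: h=2, probe 2,3,1 → slot 1 empty, not found.

3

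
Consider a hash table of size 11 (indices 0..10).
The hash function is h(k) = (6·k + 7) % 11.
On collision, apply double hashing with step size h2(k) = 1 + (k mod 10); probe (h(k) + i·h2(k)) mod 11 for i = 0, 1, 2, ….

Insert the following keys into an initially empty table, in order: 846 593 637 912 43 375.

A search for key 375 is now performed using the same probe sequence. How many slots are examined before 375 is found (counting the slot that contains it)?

Insert 846: h=1, slot 1 empty → index 1.
Insert 593: h=1, h2=4, slot 1 occupied → index 5.
Insert 637: h=1, h2=8, slot 1 occupied → index 9.
Insert 912: h=1, h2=3, slot 1 occupied → index 4.
Insert 43: h=1, h2=4, slots 1,5,9 occupied → index 2.
Insert 375: h=2, h2=6, slot 2 occupied → index 8.
Table: [., 846, 43, ., 912, 593, ., ., 375, 637, .]
Lookup 375: h=2, h2=6, probe 2,8 → found at 8.

2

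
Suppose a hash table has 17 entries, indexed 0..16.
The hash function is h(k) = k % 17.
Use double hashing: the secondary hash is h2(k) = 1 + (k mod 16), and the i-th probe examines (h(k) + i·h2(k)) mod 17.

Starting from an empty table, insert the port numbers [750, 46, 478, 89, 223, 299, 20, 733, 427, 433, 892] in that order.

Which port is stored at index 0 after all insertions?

750 hashes to 2; slot 2 is free -> place at 2.
46 hashes to 12; slot 12 is free -> place at 12.
478 hashes to 2, h2=15; 2 taken -> place at 0.
89 hashes to 4; slot 4 is free -> place at 4.
223 hashes to 2, h2=16; 2 taken -> place at 1.
299 hashes to 10; slot 10 is free -> place at 10.
20 hashes to 3; slot 3 is free -> place at 3.
733 hashes to 2, h2=14; 2 taken -> place at 16.
427 hashes to 2, h2=12; 2 taken -> place at 14.
433 hashes to 8; slot 8 is free -> place at 8.
892 hashes to 8, h2=13; 8,4,0 taken -> place at 13.
Table: [478, 223, 750, 20, 89, ∅, ∅, ∅, 433, ∅, 299, ∅, 46, 892, 427, ∅, 733]

478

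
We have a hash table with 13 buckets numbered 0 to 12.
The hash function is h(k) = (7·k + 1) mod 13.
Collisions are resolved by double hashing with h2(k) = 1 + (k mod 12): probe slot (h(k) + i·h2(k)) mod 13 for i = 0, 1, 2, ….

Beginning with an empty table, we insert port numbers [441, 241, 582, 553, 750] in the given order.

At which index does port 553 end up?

0

Insert 441: h=7, slot 7 empty -> index 7.
Insert 241: h=11, slot 11 empty -> index 11.
Insert 582: h=6, slot 6 empty -> index 6.
Insert 553: h=11, h2=2, slot 11 occupied -> index 0.
Insert 750: h=12, slot 12 empty -> index 12.
Table: [553, _, _, _, _, _, 582, 441, _, _, _, 241, 750]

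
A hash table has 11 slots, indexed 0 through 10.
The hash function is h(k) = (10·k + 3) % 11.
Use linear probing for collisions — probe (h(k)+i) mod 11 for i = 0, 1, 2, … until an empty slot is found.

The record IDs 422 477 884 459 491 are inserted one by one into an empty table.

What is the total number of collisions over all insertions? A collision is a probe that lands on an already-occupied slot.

422 hashes to 10; slot 10 is free => place at 10.
477 hashes to 10; 10 taken => place at 0.
884 hashes to 10; 10,0 taken => place at 1.
459 hashes to 6; slot 6 is free => place at 6.
491 hashes to 7; slot 7 is free => place at 7.
Table: [477, 884, —, —, —, —, 459, 491, —, —, 422]

3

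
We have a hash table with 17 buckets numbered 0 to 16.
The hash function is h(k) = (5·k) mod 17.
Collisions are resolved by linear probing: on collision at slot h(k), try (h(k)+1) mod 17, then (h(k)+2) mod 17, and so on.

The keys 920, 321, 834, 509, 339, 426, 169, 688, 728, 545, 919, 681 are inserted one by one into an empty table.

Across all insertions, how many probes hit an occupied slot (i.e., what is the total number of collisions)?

26

920: h=10 => slot 10
321: h=7 => slot 7
834: h=5 => slot 5
509: h=12 => slot 12
339: h=12, probe 12,13 => slot 13
426: h=5, probe 5,6 => slot 6
169: h=12, probe 12,13,14 => slot 14
688: h=6, probe 6,7,8 => slot 8
728: h=2 => slot 2
545: h=5, probe 5,6,7,8,9 => slot 9
919: h=5, probe 5,6,7,8,9,10,11 => slot 11
681: h=5, probe 5,6,7,8,9,10,11,12,13,14,15 => slot 15
Table: [—, —, 728, —, —, 834, 426, 321, 688, 545, 920, 919, 509, 339, 169, 681, —]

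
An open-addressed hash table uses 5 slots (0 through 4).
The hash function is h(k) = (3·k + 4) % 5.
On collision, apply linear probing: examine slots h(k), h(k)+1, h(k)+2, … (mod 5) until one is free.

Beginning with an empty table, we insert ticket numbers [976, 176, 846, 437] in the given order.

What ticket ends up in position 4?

976 hashes to 2; slot 2 is free → place at 2.
176 hashes to 2; 2 taken → place at 3.
846 hashes to 2; 2,3 taken → place at 4.
437 hashes to 0; slot 0 is free → place at 0.
Table: [437, ., 976, 176, 846]

846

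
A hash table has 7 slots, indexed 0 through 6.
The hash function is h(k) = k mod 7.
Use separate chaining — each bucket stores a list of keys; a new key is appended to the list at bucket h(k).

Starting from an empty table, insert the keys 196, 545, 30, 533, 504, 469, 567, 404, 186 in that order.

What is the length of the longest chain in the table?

Insert 196: h=0, bucket 0 empty → new chain.
Insert 545: h=6, bucket 6 empty → new chain.
Insert 30: h=2, bucket 2 empty → new chain.
Insert 533: h=1, bucket 1 empty → new chain.
Insert 504: h=0, bucket 0 nonempty → append to chain.
Insert 469: h=0, bucket 0 nonempty → append to chain.
Insert 567: h=0, bucket 0 nonempty → append to chain.
Insert 404: h=5, bucket 5 empty → new chain.
Insert 186: h=4, bucket 4 empty → new chain.
Final buckets:
0: 196 -> 504 -> 469 -> 567
1: 533
2: 30
3: -
4: 186
5: 404
6: 545

4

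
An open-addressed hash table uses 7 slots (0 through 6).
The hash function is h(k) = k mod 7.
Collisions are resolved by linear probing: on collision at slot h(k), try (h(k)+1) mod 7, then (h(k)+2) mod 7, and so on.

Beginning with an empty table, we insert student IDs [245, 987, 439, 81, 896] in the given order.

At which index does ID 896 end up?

2

245 hashes to 0; slot 0 is free -> place at 0.
987 hashes to 0; 0 taken -> place at 1.
439 hashes to 5; slot 5 is free -> place at 5.
81 hashes to 4; slot 4 is free -> place at 4.
896 hashes to 0; 0,1 taken -> place at 2.
Table: [245, 987, 896, ∅, 81, 439, ∅]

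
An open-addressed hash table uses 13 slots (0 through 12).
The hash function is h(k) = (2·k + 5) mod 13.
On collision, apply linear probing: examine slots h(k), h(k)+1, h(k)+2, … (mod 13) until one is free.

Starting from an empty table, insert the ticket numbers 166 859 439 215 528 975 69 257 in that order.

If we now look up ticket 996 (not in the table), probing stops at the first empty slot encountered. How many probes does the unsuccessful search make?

166: h=12 → slot 12
859: h=7 → slot 7
439: h=12, probe 12,0 → slot 0
215: h=6 → slot 6
528: h=8 → slot 8
975: h=5 → slot 5
69: h=0, probe 0,1 → slot 1
257: h=12, probe 12,0,1,2 → slot 2
Table: [439, 69, 257, —, —, 975, 215, 859, 528, —, —, —, 166]
Lookup 996: h=8, probe 8,9 → slot 9 empty, not found.

2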